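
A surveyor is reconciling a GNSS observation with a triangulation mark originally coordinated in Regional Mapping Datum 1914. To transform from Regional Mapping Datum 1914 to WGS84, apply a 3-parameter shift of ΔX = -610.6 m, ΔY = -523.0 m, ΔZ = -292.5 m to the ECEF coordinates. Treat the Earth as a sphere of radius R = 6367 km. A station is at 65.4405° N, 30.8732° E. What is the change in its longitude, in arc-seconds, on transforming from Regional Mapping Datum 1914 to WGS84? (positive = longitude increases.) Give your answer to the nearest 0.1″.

Δλ = -10.6″

sin φ = 0.909530, cos φ = 0.415638, sin λ = 0.513140, cos λ = 0.858305.
East component: ΔE = −sin λ·ΔX + cos λ·ΔY = −(0.513140)(-610.6) + (0.858305)(-523.0) = -135.57 m.
1° of latitude spans πR/180 = 111125 m; at latitude φ, 1° of longitude spans that × cos φ = 46187.8 m, so Δλ = -135.57 / 46187.8 × 3600 = -10.567″.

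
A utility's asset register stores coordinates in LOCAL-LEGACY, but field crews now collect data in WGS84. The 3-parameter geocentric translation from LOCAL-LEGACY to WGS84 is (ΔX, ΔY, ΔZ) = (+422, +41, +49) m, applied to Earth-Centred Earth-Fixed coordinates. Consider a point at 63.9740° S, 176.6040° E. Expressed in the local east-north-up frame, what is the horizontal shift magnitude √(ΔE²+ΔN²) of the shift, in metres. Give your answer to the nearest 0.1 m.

The local east axis at (φ, λ) is (−sin λ, cos λ, 0), so ΔE = −sin(176.6040°)·422 + cos(176.6040°)·41 = -65.93 m.
The local north axis is (−sin φ cos λ, −sin φ sin λ, cos φ), giving ΔN = -378.541 + 2.182 + 21.500 = -354.86 m.
Horizontal magnitude = √(ΔE² + ΔN²) = √((-65.93)² + (-354.86)²) = 360.93 m.

360.9 m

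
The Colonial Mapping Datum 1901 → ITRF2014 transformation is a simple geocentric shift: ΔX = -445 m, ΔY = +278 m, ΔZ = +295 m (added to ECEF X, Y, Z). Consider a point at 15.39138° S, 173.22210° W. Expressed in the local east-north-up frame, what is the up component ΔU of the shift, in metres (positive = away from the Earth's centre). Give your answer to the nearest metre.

ΔU = 316 m

The local up (radial) axis is (cos φ cos λ, cos φ sin λ, sin φ), giving ΔU = 426.042 − 31.633 − 78.296 = 316.11 m.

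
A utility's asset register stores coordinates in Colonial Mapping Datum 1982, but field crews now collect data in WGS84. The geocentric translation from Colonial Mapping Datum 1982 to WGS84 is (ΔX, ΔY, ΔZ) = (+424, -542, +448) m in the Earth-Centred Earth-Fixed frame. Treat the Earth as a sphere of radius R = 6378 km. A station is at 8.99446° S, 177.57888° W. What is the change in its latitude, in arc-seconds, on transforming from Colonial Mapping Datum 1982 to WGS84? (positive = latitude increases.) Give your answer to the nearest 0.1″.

sin φ = -0.156339, cos φ = 0.987703, sin λ = -0.042244, cos λ = -0.999107.
North component: ΔN = −sin φ cos λ·ΔX − sin φ sin λ·ΔY + cos φ·ΔZ = −(-0.156339)(-0.999107)(424) − (-0.156339)(-0.042244)(-542) + (0.987703)(448) = 379.84 m.
1° of latitude spans πR/180 = 111317 m, so Δφ = 379.84 / 111317 × 3600 = 12.284″.

Δφ = 12.3″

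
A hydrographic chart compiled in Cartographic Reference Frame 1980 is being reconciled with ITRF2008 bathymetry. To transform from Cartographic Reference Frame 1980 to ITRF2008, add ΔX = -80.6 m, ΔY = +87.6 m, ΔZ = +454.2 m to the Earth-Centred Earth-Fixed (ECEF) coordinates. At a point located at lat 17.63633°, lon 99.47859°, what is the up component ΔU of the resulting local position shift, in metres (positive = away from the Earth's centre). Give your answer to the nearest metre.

ΔU = 233 m

The local up (radial) axis is (cos φ cos λ, cos φ sin λ, sin φ), giving ΔU = 12.649 + 82.343 + 137.611 = 232.60 m.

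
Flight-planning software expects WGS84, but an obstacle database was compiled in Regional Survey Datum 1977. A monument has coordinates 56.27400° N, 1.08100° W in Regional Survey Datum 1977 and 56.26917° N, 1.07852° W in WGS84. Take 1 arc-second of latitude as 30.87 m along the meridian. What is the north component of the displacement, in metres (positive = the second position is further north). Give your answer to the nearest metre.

Δφ = 56.26917° − 56.27400° = -0.00483°; Δλ = -1.07852° − -1.08100° = +0.00248°.
1° of latitude = 3600 × 30.87 = 111132 m.
ΔN = Δφ × 111132 = -536.8 m; ΔE = Δλ × 111132 × cos(56.27400°) = +0.00248 × 111132 × 0.555222 = 153.0 m.

ΔN = -537 m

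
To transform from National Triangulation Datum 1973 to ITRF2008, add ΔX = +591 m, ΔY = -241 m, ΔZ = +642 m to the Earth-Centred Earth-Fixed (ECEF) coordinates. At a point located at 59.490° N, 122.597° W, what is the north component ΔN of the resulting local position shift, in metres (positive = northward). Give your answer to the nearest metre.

At φ = 59.490°, λ = -122.597°: sin φ = 0.861541, cos φ = 0.507689, sin λ = -0.842481, cos λ = -0.538727.
ΔN = −sin φ cos λ·ΔX − sin φ sin λ·ΔY + cos φ·ΔZ = −(0.861541)(-0.538727)(591) − (0.861541)(-0.842481)(-241) + (0.507689)(642) = 425.31 m.

ΔN = 425 m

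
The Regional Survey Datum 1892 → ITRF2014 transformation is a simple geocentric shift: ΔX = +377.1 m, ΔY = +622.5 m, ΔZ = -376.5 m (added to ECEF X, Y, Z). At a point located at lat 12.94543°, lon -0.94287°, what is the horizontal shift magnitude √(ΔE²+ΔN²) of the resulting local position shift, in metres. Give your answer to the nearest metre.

773 m

The local east axis at (φ, λ) is (−sin λ, cos λ, 0), so ΔE = −sin(-0.94287°)·377.1 + cos(-0.94287°)·622.5 = 628.62 m.
The local north axis is (−sin φ cos λ, −sin φ sin λ, cos φ), giving ΔN = -84.468 + 2.295 − 366.931 = -449.10 m.
Horizontal magnitude = √(ΔE² + ΔN²) = √(628.62² + (-449.10)²) = 772.57 m.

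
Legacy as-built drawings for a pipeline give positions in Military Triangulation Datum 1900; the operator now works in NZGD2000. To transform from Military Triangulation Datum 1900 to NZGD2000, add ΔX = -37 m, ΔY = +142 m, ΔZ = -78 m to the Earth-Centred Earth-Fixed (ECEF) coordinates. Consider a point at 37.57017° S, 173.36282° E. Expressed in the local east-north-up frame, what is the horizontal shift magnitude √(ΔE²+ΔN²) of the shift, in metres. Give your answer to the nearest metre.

The local east axis at (φ, λ) is (−sin λ, cos λ, 0), so ΔE = −sin(173.36282°)·(-37) + cos(173.36282°)·142 = -136.77 m.
The local north axis is (−sin φ cos λ, −sin φ sin λ, cos φ), giving ΔN = 22.409 + 10.007 − 61.823 = -29.41 m.
Horizontal magnitude = √(ΔE² + ΔN²) = √((-136.77)² + (-29.41)²) = 139.90 m.

140 m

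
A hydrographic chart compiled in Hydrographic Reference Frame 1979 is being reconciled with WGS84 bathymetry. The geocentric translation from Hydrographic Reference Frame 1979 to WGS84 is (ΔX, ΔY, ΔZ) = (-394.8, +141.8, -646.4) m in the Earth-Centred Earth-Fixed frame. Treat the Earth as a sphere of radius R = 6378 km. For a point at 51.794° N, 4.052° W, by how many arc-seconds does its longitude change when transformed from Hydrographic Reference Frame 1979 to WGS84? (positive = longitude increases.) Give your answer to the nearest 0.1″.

sin φ = 0.785792, cos φ = 0.618491, sin λ = -0.070662, cos λ = 0.997500.
East component: ΔE = −sin λ·ΔX + cos λ·ΔY = −(-0.070662)(-394.8) + (0.997500)(141.8) = 113.55 m.
1° of latitude spans πR/180 = 111317 m; at latitude φ, 1° of longitude spans that × cos φ = 68848.6 m, so Δλ = 113.55 / 68848.6 × 3600 = 5.937″.

Δλ = 5.9″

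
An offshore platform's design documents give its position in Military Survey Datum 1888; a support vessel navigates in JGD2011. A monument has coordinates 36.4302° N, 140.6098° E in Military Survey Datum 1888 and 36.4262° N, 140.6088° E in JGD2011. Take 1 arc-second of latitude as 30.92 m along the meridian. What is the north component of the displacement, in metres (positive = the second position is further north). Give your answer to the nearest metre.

Δφ = 36.4262° − 36.4302° = -0.0040°; Δλ = 140.6088° − 140.6098° = -0.0010°.
1° of latitude = 3600 × 30.92 = 111312 m.
ΔN = Δφ × 111312 = -445.2 m; ΔE = Δλ × 111312 × cos(36.4302°) = -0.0010 × 111312 × 0.804581 = -89.6 m.

ΔN = -445 m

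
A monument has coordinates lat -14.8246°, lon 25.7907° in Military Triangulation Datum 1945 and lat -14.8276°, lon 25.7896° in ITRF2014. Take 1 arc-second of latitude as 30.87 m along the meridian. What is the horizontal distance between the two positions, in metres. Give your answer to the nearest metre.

Δφ = -14.8276° − -14.8246° = -0.0030°; Δλ = 25.7896° − 25.7907° = -0.0011°.
1° of latitude = 3600 × 30.87 = 111132 m.
ΔN = Δφ × 111132 = -333.4 m; ΔE = Δλ × 111132 × cos(-14.8246°) = -0.0011 × 111132 × 0.966714 = -118.2 m.
Distance = √(ΔE² + ΔN²) = √((-118.2)² + (-333.4)²) = 353.7 m.

354 m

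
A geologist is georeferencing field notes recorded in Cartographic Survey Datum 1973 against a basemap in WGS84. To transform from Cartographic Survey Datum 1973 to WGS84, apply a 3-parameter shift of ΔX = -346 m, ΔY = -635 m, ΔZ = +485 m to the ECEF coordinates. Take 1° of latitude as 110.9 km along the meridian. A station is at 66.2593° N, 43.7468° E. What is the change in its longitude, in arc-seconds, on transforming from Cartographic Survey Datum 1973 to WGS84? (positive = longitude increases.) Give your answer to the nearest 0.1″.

Δλ = -17.7″

sin φ = 0.915377, cos φ = 0.402598, sin λ = 0.691473, cos λ = 0.722403.
East component: ΔE = −sin λ·ΔX + cos λ·ΔY = −(0.691473)(-346) + (0.722403)(-635) = -219.48 m.
1° of latitude spans 110900 m; at latitude φ, 1° of longitude spans that × cos φ = 44648.1 m, so Δλ = -219.48 / 44648.1 × 3600 = -17.696″.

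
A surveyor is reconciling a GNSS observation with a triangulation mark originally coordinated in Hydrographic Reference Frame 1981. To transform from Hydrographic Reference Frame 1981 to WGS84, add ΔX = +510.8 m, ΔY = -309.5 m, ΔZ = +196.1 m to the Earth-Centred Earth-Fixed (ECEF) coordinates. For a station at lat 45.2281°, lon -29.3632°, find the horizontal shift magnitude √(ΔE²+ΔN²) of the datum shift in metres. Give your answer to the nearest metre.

286 m

At φ = 45.2281°, λ = -29.3632°: sin φ = 0.709916, cos φ = 0.704286, sin λ = -0.490344, cos λ = 0.871529.
ΔE = −sin λ·ΔX + cos λ·ΔY = −(-0.490344)·(510.8) + (0.871529)·(-309.5) = -19.27 m.
ΔN = −sin φ cos λ·ΔX − sin φ sin λ·ΔY + cos φ·ΔZ = −(0.709916)(0.871529)(510.8) − (0.709916)(-0.490344)(-309.5) + (0.704286)(196.1) = -285.67 m.
Horizontal magnitude = √(ΔE² + ΔN²) = √((-19.27)² + (-285.67)²) = 286.32 m.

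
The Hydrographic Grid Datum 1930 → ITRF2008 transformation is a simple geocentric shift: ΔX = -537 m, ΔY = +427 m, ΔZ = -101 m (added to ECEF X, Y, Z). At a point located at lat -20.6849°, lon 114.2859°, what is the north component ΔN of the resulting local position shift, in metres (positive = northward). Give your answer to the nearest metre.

At φ = -20.6849°, λ = 114.2859°: sin φ = -0.353228, cos φ = 0.935537, sin λ = 0.911505, cos λ = -0.411290.
ΔN = −sin φ cos λ·ΔX − sin φ sin λ·ΔY + cos φ·ΔZ = −(-0.353228)(-0.411290)(-537) − (-0.353228)(0.911505)(427) + (0.935537)(-101) = 121.01 m.

ΔN = 121 m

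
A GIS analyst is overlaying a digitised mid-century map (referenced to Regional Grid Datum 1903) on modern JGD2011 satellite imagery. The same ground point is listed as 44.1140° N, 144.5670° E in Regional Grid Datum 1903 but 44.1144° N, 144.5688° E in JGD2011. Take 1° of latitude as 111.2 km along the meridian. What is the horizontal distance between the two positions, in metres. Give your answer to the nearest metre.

Δφ = 44.1144° − 44.1140° = +0.0004°; Δλ = 144.5688° − 144.5670° = +0.0018°.
ΔN = Δφ × 111200 = 44.5 m; ΔE = Δλ × 111200 × cos(44.1140°) = +0.0018 × 111200 × 0.717956 = 143.7 m.
Distance = √(ΔE² + ΔN²) = √(143.7² + 44.5²) = 150.4 m.

150 m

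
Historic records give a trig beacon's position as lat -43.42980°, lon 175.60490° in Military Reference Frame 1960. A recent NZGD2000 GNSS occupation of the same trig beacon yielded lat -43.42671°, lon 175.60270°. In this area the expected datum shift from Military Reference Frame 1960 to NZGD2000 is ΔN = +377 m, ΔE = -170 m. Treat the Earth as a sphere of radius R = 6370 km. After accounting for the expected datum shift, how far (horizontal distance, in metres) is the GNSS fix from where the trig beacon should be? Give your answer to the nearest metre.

34 m

Observed coordinate differences: Δφ = +0.00309°, Δλ = -0.00220°.
Converting to metres (1° lat = 111177 m, cos φ = 0.726217): observed ΔN = 343.5 m, observed ΔE = -177.6 m.
Subtracting the expected shift leaves a residual of 343.5 − (377) = -33.5 m north and -177.6 − (-170) = -7.6 m east.
Residual distance = √((-33.5)² + (-7.6)²) = 34.3 m.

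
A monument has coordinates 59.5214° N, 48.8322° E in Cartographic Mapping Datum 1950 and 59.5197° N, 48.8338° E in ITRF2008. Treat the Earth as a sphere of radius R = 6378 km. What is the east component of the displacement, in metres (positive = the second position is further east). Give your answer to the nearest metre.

Δφ = 59.5197° − 59.5214° = -0.0017°; Δλ = 48.8338° − 48.8322° = +0.0016°.
1° along a meridian = πR/180 = 111317 m.
ΔN = Δφ × 111317 = -189.2 m; ΔE = Δλ × 111317 × cos(59.5214°) = +0.0016 × 111317 × 0.507217 = 90.3 m.

ΔE = 90 m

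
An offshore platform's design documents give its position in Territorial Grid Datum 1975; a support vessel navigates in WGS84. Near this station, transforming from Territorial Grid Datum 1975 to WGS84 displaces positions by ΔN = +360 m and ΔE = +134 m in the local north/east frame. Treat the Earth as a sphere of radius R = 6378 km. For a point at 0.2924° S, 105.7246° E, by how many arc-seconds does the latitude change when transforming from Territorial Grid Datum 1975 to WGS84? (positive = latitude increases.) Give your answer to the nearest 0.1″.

On a sphere of radius R, 1 rad of latitude = R, so Δφ = ΔN / R = 360.0 / 6378000 = 5.6444e-05 rad = 11.642″.

Δφ = 11.6″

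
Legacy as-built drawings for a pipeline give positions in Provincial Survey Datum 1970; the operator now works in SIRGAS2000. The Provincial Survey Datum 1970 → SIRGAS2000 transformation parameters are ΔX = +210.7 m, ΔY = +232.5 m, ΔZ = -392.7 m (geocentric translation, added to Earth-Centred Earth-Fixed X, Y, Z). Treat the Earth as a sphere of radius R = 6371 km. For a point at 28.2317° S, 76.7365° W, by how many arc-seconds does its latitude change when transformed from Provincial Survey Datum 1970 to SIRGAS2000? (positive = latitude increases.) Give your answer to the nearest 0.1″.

Δφ = -13.9″

sin φ = -0.473038, cos φ = 0.881042, sin λ = -0.973325, cos λ = 0.229430.
North component: ΔN = −sin φ cos λ·ΔX − sin φ sin λ·ΔY + cos φ·ΔZ = −(-0.473038)(0.229430)(210.7) − (-0.473038)(-0.973325)(232.5) + (0.881042)(-392.7) = -430.17 m.
1° of latitude spans πR/180 = 111195 m, so Δφ = -430.17 / 111195 × 3600 = -13.927″.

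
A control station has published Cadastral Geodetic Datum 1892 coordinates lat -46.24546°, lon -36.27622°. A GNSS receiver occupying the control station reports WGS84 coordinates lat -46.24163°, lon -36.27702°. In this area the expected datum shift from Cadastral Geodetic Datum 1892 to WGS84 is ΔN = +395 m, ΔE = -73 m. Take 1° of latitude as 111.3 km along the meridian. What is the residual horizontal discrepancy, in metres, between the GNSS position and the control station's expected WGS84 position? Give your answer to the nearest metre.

Observed coordinate differences: Δφ = +0.00383°, Δλ = -0.00080°.
Converting to metres (1° lat = 111300 m, cos φ = 0.691570): observed ΔN = 426.3 m, observed ΔE = -61.6 m.
Subtracting the expected shift leaves a residual of 426.3 − (395) = 31.3 m north and -61.6 − (-73) = 11.4 m east.
Residual distance = √(31.3² + 11.4²) = 33.3 m.

33 m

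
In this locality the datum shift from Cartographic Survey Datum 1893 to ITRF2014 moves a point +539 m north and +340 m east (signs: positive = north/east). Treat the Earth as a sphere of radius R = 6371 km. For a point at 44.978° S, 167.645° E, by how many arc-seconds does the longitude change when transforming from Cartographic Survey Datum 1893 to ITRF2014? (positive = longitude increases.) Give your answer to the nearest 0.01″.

At latitude -44.978°, cos φ = 0.707378.
One radian of longitude at latitude φ spans R cos φ, so Δλ = ΔE / (R cos φ) = 340.0 / (6371000 × 0.707378) = 7.5443e-05 rad = 15.561″.

Δλ = 15.56″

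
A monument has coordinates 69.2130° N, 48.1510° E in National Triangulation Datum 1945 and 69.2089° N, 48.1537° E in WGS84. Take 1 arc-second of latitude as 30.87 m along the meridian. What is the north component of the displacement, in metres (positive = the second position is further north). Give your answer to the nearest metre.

Δφ = 69.2089° − 69.2130° = -0.0041°; Δλ = 48.1537° − 48.1510° = +0.0027°.
1° of latitude = 3600 × 30.87 = 111132 m.
ΔN = Δφ × 111132 = -455.6 m; ΔE = Δλ × 111132 × cos(69.2130°) = +0.0027 × 111132 × 0.354895 = 106.5 m.

ΔN = -456 m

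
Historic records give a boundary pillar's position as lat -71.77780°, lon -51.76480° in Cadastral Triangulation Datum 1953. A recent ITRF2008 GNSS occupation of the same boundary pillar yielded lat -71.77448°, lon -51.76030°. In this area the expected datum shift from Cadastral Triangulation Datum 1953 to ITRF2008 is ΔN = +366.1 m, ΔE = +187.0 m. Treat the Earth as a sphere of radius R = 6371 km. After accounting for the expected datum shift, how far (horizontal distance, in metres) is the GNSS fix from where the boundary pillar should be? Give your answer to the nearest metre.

Observed coordinate differences: Δφ = +0.00332°, Δλ = +0.00450°.
Converting to metres (1° lat = 111195 m, cos φ = 0.312703): observed ΔN = 369.2 m, observed ΔE = 156.5 m.
Subtracting the expected shift leaves a residual of 369.2 − (366.1) = 3.1 m north and 156.5 − (187.0) = -30.5 m east.
Residual distance = √(3.1² + (-30.5)²) = 30.7 m.

31 m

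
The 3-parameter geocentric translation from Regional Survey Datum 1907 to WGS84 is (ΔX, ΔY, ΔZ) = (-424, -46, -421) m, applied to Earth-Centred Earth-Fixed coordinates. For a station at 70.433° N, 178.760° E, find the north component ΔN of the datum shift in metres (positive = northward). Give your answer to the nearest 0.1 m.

ΔN = -539.5 m

At φ = 70.433°, λ = 178.760°: sin φ = 0.942251, cos φ = 0.334909, sin λ = 0.021640, cos λ = -0.999766.
ΔN = −sin φ cos λ·ΔX − sin φ sin λ·ΔY + cos φ·ΔZ = −(0.942251)(-0.999766)(-424) − (0.942251)(0.021640)(-46) + (0.334909)(-421) = -539.48 m.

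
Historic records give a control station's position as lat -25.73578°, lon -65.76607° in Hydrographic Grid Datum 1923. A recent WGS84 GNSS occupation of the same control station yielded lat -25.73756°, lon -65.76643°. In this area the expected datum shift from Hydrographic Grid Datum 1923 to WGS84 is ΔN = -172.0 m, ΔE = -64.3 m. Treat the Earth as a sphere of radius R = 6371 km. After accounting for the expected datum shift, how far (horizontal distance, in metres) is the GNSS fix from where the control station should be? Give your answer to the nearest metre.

Observed coordinate differences: Δφ = -0.00178°, Δλ = -0.00036°.
Converting to metres (1° lat = 111195 m, cos φ = 0.900806): observed ΔN = -197.9 m, observed ΔE = -36.1 m.
Subtracting the expected shift leaves a residual of -197.9 − (-172.0) = -25.9 m north and -36.1 − (-64.3) = 28.2 m east.
Residual distance = √((-25.9)² + 28.2²) = 38.3 m.

38 m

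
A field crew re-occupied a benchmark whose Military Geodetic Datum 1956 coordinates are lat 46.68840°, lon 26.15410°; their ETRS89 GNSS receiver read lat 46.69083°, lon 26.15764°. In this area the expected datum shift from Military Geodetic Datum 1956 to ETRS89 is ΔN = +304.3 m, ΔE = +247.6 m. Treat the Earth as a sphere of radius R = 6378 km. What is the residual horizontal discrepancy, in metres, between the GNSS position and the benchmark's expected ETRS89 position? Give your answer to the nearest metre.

Observed coordinate differences: Δφ = +0.00243°, Δλ = +0.00354°.
Converting to metres (1° lat = 111317 m, cos φ = 0.685966): observed ΔN = 270.5 m, observed ΔE = 270.3 m.
Subtracting the expected shift leaves a residual of 270.5 − (304.3) = -33.8 m north and 270.3 − (247.6) = 22.7 m east.
Residual distance = √((-33.8)² + 22.7²) = 40.7 m.

41 m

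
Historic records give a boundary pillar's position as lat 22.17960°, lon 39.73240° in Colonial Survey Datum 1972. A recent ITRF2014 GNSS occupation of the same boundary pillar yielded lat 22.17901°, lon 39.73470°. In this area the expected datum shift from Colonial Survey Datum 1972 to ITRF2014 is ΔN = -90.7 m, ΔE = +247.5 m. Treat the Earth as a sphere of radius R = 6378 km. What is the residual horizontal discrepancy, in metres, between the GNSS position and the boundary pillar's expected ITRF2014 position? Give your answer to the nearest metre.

Observed coordinate differences: Δφ = -0.00059°, Δλ = +0.00230°.
Converting to metres (1° lat = 111317 m, cos φ = 0.926005): observed ΔN = -65.7 m, observed ΔE = 237.1 m.
Subtracting the expected shift leaves a residual of -65.7 − (-90.7) = 25.0 m north and 237.1 − (247.5) = -10.4 m east.
Residual distance = √(25.0² + (-10.4)²) = 27.1 m.

27 m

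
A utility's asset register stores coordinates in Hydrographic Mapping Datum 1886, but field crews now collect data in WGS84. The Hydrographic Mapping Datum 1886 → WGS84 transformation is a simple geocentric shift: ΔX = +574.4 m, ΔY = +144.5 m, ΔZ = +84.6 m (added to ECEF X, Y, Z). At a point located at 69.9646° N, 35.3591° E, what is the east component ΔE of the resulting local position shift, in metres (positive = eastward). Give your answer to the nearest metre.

The local east axis at (φ, λ) is (−sin λ, cos λ, 0), so ΔE = −sin(35.3591°)·574.4 + cos(35.3591°)·144.5 = -214.56 m.

ΔE = -215 m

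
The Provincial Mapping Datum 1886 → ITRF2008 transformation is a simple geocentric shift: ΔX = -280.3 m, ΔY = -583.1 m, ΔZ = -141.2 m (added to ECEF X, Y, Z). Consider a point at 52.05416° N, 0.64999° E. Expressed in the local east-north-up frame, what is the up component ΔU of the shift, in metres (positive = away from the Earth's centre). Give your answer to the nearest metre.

ΔU = -288 m

At φ = 52.05416°, λ = 0.64999°: sin φ = 0.788592, cos φ = 0.614916, sin λ = 0.011344, cos λ = 0.999936.
ΔU = cos φ cos λ·ΔX + cos φ sin λ·ΔY + sin φ·ΔZ = (0.614916)(0.999936)(-280.3) + (0.614916)(0.011344)(-583.1) + (0.788592)(-141.2) = -287.77 m.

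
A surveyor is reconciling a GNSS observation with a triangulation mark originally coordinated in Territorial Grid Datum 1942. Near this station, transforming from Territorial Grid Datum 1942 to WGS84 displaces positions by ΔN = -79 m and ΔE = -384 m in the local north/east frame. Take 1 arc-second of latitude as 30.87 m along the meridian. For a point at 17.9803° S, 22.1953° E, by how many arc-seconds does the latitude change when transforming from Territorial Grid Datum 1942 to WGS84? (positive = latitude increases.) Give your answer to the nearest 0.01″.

1″ of latitude = 30.87 m, so Δφ = -79.0 / 30.87 = -2.559″.

Δφ = -2.56″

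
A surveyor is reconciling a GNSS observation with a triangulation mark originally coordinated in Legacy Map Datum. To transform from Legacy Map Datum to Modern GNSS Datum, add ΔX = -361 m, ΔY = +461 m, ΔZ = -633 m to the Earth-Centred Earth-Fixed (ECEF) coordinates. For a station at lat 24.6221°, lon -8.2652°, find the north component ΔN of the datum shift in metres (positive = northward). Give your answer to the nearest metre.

ΔN = -399 m

At φ = 24.6221°, λ = -8.2652°: sin φ = 0.416631, cos φ = 0.909075, sin λ = -0.143755, cos λ = 0.989613.
ΔN = −sin φ cos λ·ΔX − sin φ sin λ·ΔY + cos φ·ΔZ = −(0.416631)(0.989613)(-361) − (0.416631)(-0.143755)(461) + (0.909075)(-633) = -398.99 m.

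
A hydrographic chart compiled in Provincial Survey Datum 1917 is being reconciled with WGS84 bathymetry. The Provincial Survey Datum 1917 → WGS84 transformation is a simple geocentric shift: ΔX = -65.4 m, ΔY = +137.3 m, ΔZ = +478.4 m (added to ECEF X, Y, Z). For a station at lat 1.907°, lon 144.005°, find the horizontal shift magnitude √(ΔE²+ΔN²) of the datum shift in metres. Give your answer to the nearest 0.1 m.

479.2 m

At φ = 1.907°, λ = 144.005°: sin φ = 0.033277, cos φ = 0.999446, sin λ = 0.587715, cos λ = -0.809068.
ΔE = −sin λ·ΔX + cos λ·ΔY = −(0.587715)·(-65.4) + (-0.809068)·(137.3) = -72.65 m.
ΔN = −sin φ cos λ·ΔX − sin φ sin λ·ΔY + cos φ·ΔZ = −(0.033277)(-0.809068)(-65.4) − (0.033277)(0.587715)(137.3) + (0.999446)(478.4) = 473.69 m.
Horizontal magnitude = √(ΔE² + ΔN²) = √((-72.65)² + 473.69²) = 479.23 m.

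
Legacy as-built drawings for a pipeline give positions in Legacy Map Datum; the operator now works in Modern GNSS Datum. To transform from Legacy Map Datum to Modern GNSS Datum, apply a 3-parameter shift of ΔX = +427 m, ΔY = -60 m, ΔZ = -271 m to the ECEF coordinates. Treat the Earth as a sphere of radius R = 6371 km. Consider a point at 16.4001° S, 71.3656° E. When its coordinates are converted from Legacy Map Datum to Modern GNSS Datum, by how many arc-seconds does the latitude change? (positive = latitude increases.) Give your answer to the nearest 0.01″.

Δφ = -7.69″

sin φ = -0.282343, cos φ = 0.959313, sin λ = 0.947577, cos λ = 0.319528.
North component: ΔN = −sin φ cos λ·ΔX − sin φ sin λ·ΔY + cos φ·ΔZ = −(-0.282343)(0.319528)(427) − (-0.282343)(0.947577)(-60) + (0.959313)(-271) = -237.50 m.
1° of latitude spans πR/180 = 111195 m, so Δφ = -237.50 / 111195 × 3600 = -7.689″.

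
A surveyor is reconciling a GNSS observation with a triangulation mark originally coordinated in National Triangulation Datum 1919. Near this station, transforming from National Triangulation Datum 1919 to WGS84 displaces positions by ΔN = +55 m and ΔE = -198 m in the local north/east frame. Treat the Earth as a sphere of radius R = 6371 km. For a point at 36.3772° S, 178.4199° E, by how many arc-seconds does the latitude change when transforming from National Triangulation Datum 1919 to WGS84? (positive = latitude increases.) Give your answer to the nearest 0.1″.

Δφ = 1.8″

On a sphere of radius R, 1 rad of latitude = R, so Δφ = ΔN / R = 55.0 / 6371000 = 8.6329e-06 rad = 1.781″.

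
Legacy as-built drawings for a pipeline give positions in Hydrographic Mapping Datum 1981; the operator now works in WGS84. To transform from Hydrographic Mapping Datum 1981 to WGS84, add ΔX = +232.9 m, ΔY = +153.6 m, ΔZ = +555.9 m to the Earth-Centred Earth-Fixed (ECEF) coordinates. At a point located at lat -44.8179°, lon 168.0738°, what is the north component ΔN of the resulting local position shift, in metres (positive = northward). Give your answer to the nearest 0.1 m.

ΔN = 256.1 m

At φ = -44.8179°, λ = 168.0738°: sin φ = -0.704856, cos φ = 0.709351, sin λ = 0.206652, cos λ = -0.978415.
ΔN = −sin φ cos λ·ΔX − sin φ sin λ·ΔY + cos φ·ΔZ = −(-0.704856)(-0.978415)(232.9) − (-0.704856)(0.206652)(153.6) + (0.709351)(555.9) = 256.08 m.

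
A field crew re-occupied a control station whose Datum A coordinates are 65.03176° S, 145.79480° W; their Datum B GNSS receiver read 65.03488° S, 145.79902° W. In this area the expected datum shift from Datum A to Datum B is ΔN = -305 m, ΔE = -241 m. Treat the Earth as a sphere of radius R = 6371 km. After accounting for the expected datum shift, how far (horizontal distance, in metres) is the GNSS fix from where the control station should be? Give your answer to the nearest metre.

Observed coordinate differences: Δφ = -0.00312°, Δλ = -0.00422°.
Converting to metres (1° lat = 111195 m, cos φ = 0.422116): observed ΔN = -346.9 m, observed ΔE = -198.1 m.
Subtracting the expected shift leaves a residual of -346.9 − (-305) = -41.9 m north and -198.1 − (-241) = 42.9 m east.
Residual distance = √((-41.9)² + 42.9²) = 60.0 m.

60 m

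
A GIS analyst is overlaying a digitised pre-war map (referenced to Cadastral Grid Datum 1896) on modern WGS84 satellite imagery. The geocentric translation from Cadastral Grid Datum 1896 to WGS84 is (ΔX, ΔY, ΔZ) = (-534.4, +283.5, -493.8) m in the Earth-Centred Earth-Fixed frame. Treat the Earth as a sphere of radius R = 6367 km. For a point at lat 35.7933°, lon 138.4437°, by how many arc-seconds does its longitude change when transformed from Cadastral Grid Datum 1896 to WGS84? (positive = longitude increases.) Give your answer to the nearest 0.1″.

Δλ = 5.7″

sin φ = 0.584863, cos φ = 0.811132, sin λ = 0.663356, cos λ = -0.748304.
East component: ΔE = −sin λ·ΔX + cos λ·ΔY = −(0.663356)(-534.4) + (-0.748304)(283.5) = 142.35 m.
1° of latitude spans πR/180 = 111125 m; at latitude φ, 1° of longitude spans that × cos φ = 90137.2 m, so Δλ = 142.35 / 90137.2 × 3600 = 5.685″.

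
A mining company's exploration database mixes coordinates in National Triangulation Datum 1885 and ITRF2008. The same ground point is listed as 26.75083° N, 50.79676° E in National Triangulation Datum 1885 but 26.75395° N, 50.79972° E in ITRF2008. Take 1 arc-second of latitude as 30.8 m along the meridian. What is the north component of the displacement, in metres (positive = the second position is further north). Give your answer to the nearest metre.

Δφ = 26.75395° − 26.75083° = +0.00312°; Δλ = 50.79972° − 50.79676° = +0.00296°.
1° of latitude = 3600 × 30.80 = 110880 m.
ΔN = Δφ × 110880 = 345.9 m; ΔE = Δλ × 110880 × cos(26.75083°) = +0.00296 × 110880 × 0.892972 = 293.1 m.

ΔN = 346 m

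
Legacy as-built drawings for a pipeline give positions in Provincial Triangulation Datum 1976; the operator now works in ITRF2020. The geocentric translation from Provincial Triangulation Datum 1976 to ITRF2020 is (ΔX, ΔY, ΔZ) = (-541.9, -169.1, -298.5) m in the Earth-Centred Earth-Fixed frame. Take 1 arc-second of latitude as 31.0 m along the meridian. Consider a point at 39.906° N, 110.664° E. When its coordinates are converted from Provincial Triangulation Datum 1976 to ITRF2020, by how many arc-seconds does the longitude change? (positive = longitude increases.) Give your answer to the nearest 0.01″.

Δλ = 23.83″

sin φ = 0.641530, cos φ = 0.767098, sin λ = 0.935666, cos λ = -0.352887.
East component: ΔE = −sin λ·ΔX + cos λ·ΔY = −(0.935666)(-541.9) + (-0.352887)(-169.1) = 566.71 m.
1° of latitude spans 3600 × 31.00 = 111600 m; at latitude φ, 1° of longitude spans that × cos φ = 85608.1 m, so Δλ = 566.71 / 85608.1 × 3600 = 23.831″.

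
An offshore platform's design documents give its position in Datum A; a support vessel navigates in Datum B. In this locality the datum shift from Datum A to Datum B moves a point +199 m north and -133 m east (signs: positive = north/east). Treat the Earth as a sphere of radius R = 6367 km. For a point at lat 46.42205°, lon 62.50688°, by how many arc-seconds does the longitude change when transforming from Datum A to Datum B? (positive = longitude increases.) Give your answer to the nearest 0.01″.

At latitude 46.42205°, cos φ = 0.689341.
One radian of longitude at latitude φ spans R cos φ, so Δλ = ΔE / (R cos φ) = -133.0 / (6367000 × 0.689341) = -3.0303e-05 rad = -6.250″.

Δλ = -6.25″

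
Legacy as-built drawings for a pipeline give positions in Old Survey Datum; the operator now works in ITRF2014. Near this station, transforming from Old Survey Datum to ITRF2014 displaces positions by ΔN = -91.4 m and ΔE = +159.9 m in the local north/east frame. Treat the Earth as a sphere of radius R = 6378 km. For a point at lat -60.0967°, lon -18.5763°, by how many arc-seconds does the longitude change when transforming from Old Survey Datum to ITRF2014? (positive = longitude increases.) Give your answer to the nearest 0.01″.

Δλ = 10.37″

At latitude -60.0967°, cos φ = 0.498538.
One radian of longitude at latitude φ spans R cos φ, so Δλ = ΔE / (R cos φ) = 159.9 / (6378000 × 0.498538) = 5.0288e-05 rad = 10.373″.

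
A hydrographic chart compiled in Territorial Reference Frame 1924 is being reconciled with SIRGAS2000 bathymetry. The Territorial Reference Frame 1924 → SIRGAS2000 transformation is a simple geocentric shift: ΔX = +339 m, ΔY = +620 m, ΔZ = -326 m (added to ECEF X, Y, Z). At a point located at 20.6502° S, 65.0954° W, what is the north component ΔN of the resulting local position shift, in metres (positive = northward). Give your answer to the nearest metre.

ΔN = -453 m

The local north axis is (−sin φ cos λ, −sin φ sin λ, cos φ), giving ΔN = 50.345 − 198.318 − 305.055 = -453.03 m.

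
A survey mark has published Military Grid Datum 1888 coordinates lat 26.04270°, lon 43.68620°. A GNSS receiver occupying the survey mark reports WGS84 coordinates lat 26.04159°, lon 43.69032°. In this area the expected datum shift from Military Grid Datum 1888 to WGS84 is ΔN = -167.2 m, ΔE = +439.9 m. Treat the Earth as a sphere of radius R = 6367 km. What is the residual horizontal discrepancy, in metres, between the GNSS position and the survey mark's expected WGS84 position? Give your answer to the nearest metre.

52 m

Observed coordinate differences: Δφ = -0.00111°, Δλ = +0.00412°.
Converting to metres (1° lat = 111125 m, cos φ = 0.898467): observed ΔN = -123.3 m, observed ΔE = 411.4 m.
Subtracting the expected shift leaves a residual of -123.3 − (-167.2) = 43.9 m north and 411.4 − (439.9) = -28.5 m east.
Residual distance = √(43.9² + (-28.5)²) = 52.3 m.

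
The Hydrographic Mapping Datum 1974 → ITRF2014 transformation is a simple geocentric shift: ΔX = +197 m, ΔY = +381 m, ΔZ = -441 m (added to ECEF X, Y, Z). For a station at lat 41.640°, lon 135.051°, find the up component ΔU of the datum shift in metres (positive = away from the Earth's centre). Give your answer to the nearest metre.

ΔU = -196 m

The local up (radial) axis is (cos φ cos λ, cos φ sin λ, sin φ), giving ΔU = -104.196 + 201.158 − 293.022 = -196.06 m.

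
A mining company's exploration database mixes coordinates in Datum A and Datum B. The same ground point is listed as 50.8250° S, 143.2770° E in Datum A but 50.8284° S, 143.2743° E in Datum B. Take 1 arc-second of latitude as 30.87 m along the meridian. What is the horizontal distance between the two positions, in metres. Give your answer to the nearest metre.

423 m

Δφ = -50.8284° − -50.8250° = -0.0034°; Δλ = 143.2743° − 143.2770° = -0.0027°.
1° of latitude = 3600 × 30.87 = 111132 m.
ΔN = Δφ × 111132 = -377.8 m; ΔE = Δλ × 111132 × cos(-50.8250°) = -0.0027 × 111132 × 0.631691 = -189.5 m.
Distance = √(ΔE² + ΔN²) = √((-189.5)² + (-377.8)²) = 422.7 m.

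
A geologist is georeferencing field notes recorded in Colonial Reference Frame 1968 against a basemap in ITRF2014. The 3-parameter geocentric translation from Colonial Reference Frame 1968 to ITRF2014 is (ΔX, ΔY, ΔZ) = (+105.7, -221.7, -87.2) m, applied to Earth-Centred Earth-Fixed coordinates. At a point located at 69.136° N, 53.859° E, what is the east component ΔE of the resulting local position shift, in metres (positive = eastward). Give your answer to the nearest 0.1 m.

The local east axis at (φ, λ) is (−sin λ, cos λ, 0), so ΔE = −sin(53.859°)·105.7 + cos(53.859°)·(-221.7) = -216.11 m.

ΔE = -216.1 m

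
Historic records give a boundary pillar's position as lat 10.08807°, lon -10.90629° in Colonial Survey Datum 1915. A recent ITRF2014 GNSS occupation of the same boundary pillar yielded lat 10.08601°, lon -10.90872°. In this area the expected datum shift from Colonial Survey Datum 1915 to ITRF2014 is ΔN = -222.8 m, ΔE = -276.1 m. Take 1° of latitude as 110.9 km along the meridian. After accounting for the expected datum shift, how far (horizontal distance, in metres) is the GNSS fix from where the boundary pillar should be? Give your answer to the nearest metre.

12 m

Observed coordinate differences: Δφ = -0.00206°, Δλ = -0.00243°.
Converting to metres (1° lat = 110900 m, cos φ = 0.984540): observed ΔN = -228.5 m, observed ΔE = -265.3 m.
Subtracting the expected shift leaves a residual of -228.5 − (-222.8) = -5.7 m north and -265.3 − (-276.1) = 10.8 m east.
Residual distance = √((-5.7)² + 10.8²) = 12.2 m.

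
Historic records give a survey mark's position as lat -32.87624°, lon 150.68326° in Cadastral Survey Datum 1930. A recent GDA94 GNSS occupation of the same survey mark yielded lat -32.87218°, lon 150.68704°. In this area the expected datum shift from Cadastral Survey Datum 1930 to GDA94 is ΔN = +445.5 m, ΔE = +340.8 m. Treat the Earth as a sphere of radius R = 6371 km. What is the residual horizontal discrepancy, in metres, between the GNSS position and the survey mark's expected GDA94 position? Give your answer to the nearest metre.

14 m

Observed coordinate differences: Δφ = +0.00406°, Δλ = +0.00378°.
Converting to metres (1° lat = 111195 m, cos φ = 0.839845): observed ΔN = 451.5 m, observed ΔE = 353.0 m.
Subtracting the expected shift leaves a residual of 451.5 − (445.5) = 6.0 m north and 353.0 − (340.8) = 12.2 m east.
Residual distance = √(6.0² + 12.2²) = 13.6 m.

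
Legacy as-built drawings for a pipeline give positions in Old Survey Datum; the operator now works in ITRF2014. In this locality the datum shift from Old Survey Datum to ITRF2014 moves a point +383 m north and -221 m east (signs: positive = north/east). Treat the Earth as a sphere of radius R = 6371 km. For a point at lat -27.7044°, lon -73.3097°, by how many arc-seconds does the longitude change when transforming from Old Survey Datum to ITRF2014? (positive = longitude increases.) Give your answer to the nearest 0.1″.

At latitude -27.7044°, cos φ = 0.885358.
One radian of longitude at latitude φ spans R cos φ, so Δλ = ΔE / (R cos φ) = -221.0 / (6371000 × 0.885358) = -3.9180e-05 rad = -8.081″.

Δλ = -8.1″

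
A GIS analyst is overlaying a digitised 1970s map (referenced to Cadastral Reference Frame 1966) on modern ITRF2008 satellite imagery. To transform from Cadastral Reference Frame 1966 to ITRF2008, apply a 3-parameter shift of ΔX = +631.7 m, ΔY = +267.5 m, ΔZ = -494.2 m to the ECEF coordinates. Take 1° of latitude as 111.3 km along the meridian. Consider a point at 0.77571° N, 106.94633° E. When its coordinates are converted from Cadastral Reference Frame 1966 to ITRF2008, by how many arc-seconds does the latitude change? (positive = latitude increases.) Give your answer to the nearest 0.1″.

Δφ = -16.0″

sin φ = 0.013538, cos φ = 0.999908, sin λ = 0.956578, cos λ = -0.291476.
North component: ΔN = −sin φ cos λ·ΔX − sin φ sin λ·ΔY + cos φ·ΔZ = −(0.013538)(-0.291476)(631.7) − (0.013538)(0.956578)(267.5) + (0.999908)(-494.2) = -495.13 m.
1° of latitude spans 111300 m, so Δφ = -495.13 / 111300 × 3600 = -16.015″.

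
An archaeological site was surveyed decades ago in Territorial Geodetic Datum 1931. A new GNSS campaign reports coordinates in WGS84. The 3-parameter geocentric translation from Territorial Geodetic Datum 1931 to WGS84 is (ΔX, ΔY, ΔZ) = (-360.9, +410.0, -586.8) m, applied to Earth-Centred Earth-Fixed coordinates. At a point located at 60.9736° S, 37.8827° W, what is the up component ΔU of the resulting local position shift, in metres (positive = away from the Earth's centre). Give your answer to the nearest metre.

ΔU = 253 m

At φ = -60.9736°, λ = -37.8827°: sin φ = -0.874396, cos φ = 0.485213, sin λ = -0.614047, cos λ = 0.789270.
ΔU = cos φ cos λ·ΔX + cos φ sin λ·ΔY + sin φ·ΔZ = (0.485213)(0.789270)(-360.9) + (0.485213)(-0.614047)(410.0) + (-0.874396)(-586.8) = 252.73 m.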